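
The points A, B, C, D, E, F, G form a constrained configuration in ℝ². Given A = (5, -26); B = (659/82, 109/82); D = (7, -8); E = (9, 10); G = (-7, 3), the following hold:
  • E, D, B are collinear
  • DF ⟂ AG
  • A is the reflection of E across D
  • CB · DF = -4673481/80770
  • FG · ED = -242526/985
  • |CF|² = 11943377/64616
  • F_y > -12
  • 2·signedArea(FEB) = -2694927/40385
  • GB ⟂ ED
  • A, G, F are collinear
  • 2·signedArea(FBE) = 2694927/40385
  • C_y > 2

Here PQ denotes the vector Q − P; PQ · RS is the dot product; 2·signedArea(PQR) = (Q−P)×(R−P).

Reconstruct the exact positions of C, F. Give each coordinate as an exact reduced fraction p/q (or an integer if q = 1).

1. F_x = -1051/985  [A, G, F are collinear ∩ DF ⟂ AG]
2. F_y = -11168/985  [A, G, F are collinear ∩ DF ⟂ AG]
   → F = (-1051/985, -11168/985)
3. C_x = 85/164  [line 7946/985·x + 3288/985·y + -184265/16154 = 0 ∩ |CF|² = 11943377/64616]
4. C_y = 355/164  [line 7946/985·x + 3288/985·y + -184265/16154 = 0 ∩ |CF|² = 11943377/64616]
   → C = (85/164, 355/164)

C = (85/164, 355/164)
F = (-1051/985, -11168/985)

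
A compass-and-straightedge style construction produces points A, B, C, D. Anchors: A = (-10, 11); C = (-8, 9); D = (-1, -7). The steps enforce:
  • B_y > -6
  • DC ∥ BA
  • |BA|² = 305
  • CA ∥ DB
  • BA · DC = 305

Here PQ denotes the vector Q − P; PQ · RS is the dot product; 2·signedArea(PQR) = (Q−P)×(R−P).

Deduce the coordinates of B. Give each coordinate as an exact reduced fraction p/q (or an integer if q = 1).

B = (-3, -5)

1. B_x = -3  [DC ∥ BA ∩ CA ∥ DB]
2. B_y = -5  [DC ∥ BA ∩ CA ∥ DB]
   → B = (-3, -5)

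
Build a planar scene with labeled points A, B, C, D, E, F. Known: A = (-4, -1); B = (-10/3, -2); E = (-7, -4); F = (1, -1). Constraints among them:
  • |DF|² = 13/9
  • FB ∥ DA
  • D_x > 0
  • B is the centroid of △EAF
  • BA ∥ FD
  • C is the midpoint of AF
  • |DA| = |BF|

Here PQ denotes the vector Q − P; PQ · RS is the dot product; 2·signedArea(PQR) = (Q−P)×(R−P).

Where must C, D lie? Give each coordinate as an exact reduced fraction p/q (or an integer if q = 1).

C = (-3/2, -1)
D = (1/3, 0)

1. C_x = -3/2  [C is the midpoint of AF]
2. C_y = -1  [C is the midpoint of AF]
   → C = (-3/2, -1)
3. D_x = 1/3  [FB ∥ DA ∩ BA ∥ FD]
4. D_y = 0  [FB ∥ DA ∩ BA ∥ FD]
   → D = (1/3, 0)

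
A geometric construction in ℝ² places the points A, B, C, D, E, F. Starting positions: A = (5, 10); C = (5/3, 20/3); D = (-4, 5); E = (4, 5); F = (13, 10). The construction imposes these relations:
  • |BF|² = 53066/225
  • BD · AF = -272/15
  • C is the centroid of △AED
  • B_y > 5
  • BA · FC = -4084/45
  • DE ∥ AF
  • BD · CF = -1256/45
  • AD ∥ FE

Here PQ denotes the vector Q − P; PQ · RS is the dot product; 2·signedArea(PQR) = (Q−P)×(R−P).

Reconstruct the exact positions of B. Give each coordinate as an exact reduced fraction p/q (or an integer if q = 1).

1. B_x = -26/15  [BD · CF = -1256/45 ∩ BD · AF = -272/15]
2. B_y = 17/3  [BD · CF = -1256/45 ∩ BD · AF = -272/15]
   → B = (-26/15, 17/3)

B = (-26/15, 17/3)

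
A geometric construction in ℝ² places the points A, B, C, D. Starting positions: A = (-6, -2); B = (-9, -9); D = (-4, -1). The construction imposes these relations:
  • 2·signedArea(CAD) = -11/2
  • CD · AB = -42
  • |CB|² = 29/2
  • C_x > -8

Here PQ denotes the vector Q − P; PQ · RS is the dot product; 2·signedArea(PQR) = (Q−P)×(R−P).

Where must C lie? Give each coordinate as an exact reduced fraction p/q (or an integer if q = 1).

C = (-15/2, -11/2)

1. C_x = -15/2  [2·signedArea(CAD) = -11/2 ∩ CD · AB = -42]
2. C_y = -11/2  [2·signedArea(CAD) = -11/2 ∩ CD · AB = -42]
   → C = (-15/2, -11/2)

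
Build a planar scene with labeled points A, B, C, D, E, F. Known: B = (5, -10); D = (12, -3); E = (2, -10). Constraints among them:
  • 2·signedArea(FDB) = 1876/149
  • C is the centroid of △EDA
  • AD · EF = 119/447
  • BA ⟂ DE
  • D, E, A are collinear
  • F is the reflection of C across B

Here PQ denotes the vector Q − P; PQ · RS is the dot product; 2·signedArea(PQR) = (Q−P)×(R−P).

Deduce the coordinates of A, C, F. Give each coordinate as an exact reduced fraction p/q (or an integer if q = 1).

A = (598/149, -1280/149)
C = (2684/447, -3217/447)
F = (1786/447, -5723/447)

1. A_x = 598/149  [D, E, A are collinear ∩ BA ⟂ DE]
2. A_y = -1280/149  [D, E, A are collinear ∩ BA ⟂ DE]
   → A = (598/149, -1280/149)
3. C_x = 2684/447  [C is the centroid of △EDA]
4. C_y = -3217/447  [C is the centroid of △EDA]
   → C = (2684/447, -3217/447)
5. F_x = 1786/447  [F is the reflection of C across B]
6. F_y = -5723/447  [F is the reflection of C across B]
   → F = (1786/447, -5723/447)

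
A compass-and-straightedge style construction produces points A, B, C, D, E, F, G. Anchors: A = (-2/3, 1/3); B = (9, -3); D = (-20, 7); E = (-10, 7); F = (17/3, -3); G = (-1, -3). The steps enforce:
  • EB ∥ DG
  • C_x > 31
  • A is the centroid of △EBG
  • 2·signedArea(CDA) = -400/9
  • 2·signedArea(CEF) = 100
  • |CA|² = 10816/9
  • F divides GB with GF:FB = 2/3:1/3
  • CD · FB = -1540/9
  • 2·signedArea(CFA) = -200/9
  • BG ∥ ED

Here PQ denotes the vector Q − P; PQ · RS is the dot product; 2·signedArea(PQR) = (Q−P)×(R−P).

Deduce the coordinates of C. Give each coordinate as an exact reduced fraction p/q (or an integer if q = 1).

1. C_x = 94/3  [2·signedArea(CEF) = 100 ∩ 2·signedArea(CFA) = -200/9]
2. C_y = -13  [2·signedArea(CEF) = 100 ∩ 2·signedArea(CFA) = -200/9]
   → C = (94/3, -13)

C = (94/3, -13)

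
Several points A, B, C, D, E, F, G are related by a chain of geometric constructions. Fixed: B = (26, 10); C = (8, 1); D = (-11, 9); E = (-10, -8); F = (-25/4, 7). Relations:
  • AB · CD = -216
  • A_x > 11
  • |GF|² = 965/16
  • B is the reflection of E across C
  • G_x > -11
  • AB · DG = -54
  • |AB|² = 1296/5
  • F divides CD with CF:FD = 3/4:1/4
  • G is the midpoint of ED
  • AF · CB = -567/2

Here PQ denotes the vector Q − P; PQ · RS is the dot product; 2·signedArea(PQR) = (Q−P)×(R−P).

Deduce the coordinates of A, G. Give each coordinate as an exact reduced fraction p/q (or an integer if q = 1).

1. A_x = 58/5  [AB · CD = -216 ∩ AF · CB = -567/2]
2. A_y = 14/5  [AB · CD = -216 ∩ AF · CB = -567/2]
   → A = (58/5, 14/5)
3. G_x = -21/2  [G is the midpoint of ED]
4. G_y = 1/2  [G is the midpoint of ED]
   → G = (-21/2, 1/2)

A = (58/5, 14/5)
G = (-21/2, 1/2)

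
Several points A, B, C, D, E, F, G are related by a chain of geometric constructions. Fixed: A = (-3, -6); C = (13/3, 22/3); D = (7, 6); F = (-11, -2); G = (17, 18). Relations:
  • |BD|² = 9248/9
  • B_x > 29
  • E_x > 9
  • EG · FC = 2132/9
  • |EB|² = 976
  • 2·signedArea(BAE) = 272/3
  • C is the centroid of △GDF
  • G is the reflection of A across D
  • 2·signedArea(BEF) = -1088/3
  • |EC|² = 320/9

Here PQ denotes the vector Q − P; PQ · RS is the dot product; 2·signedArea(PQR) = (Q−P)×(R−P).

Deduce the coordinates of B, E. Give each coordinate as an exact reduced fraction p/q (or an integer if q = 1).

1. E_x = 29/3  [line -46/3·x + -28/3·y + 1726/9 = 0 ∩ |EC|² = 320/9]
2. E_y = 14/3  [line -46/3·x + -28/3·y + 1726/9 = 0 ∩ |EC|² = 320/9]
   → E = (29/3, 14/3)
3. B_x = 89/3  [2·signedArea(BAE) = 272/3 ∩ 2·signedArea(BEF) = -1088/3]
4. B_y = 86/3  [2·signedArea(BAE) = 272/3 ∩ 2·signedArea(BEF) = -1088/3]
   → B = (89/3, 86/3)

B = (89/3, 86/3)
E = (29/3, 14/3)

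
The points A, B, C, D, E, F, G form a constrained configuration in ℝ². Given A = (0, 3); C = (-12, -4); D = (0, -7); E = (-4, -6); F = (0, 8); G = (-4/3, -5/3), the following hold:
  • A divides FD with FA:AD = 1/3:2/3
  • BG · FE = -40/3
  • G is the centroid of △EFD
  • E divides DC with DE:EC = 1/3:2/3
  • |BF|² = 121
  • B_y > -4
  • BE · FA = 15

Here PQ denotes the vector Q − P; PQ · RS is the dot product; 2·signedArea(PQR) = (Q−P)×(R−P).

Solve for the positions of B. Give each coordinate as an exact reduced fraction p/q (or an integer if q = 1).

1. B_x = 0  [BE · FA = 15 ∩ BG · FE = -40/3]
2. B_y = -3  [BE · FA = 15 ∩ BG · FE = -40/3]
   → B = (0, -3)

B = (0, -3)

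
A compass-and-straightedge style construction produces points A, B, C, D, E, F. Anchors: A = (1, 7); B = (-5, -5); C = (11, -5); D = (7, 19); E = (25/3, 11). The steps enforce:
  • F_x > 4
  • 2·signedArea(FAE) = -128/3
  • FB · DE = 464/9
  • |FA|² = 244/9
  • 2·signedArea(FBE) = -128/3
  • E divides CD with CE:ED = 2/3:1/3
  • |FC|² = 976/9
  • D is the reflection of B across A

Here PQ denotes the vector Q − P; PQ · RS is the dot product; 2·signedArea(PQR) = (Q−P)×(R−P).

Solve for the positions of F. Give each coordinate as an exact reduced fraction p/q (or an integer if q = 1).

F = (13/3, 3)

1. F_x = 13/3  [2·signedArea(FBE) = -128/3 ∩ FB · DE = 464/9]
2. F_y = 3  [2·signedArea(FBE) = -128/3 ∩ FB · DE = 464/9]
   → F = (13/3, 3)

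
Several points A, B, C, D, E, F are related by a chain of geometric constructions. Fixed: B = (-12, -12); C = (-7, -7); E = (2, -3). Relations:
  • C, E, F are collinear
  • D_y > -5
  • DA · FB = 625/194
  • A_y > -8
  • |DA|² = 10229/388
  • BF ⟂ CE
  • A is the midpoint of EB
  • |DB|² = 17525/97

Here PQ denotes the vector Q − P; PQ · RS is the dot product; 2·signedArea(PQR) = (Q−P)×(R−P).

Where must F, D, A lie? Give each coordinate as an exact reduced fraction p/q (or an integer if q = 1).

A = (-5, -15/2)
D = (-94/97, -419/97)
F = (-1264/97, -939/97)

1. F_x = -1264/97  [C, E, F are collinear ∩ BF ⟂ CE]
2. F_y = -939/97  [C, E, F are collinear ∩ BF ⟂ CE]
   → F = (-1264/97, -939/97)
3. A_x = -5  [A is the midpoint of EB]
4. A_y = -15/2  [A is the midpoint of EB]
   → A = (-5, -15/2)
5. D_x = -94/97  [line -100/97·x + 225/97·y + 875/97 = 0 ∩ |DB|² = 17525/97]
6. D_y = -419/97  [line -100/97·x + 225/97·y + 875/97 = 0 ∩ |DB|² = 17525/97]
   → D = (-94/97, -419/97)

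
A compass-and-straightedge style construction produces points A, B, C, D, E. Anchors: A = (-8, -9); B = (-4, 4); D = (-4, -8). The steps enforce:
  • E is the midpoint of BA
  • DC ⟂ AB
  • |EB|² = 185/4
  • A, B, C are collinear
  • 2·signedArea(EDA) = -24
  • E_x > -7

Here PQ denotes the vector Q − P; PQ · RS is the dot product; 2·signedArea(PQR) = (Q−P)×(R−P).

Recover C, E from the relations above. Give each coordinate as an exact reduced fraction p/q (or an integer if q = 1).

C = (-1364/185, -1288/185)
E = (-6, -5/2)

1. C_x = -1364/185  [A, B, C are collinear ∩ DC ⟂ AB]
2. C_y = -1288/185  [A, B, C are collinear ∩ DC ⟂ AB]
   → C = (-1364/185, -1288/185)
3. E_x = -6  [E is the midpoint of BA]
4. E_y = -5/2  [E is the midpoint of BA]
   → E = (-6, -5/2)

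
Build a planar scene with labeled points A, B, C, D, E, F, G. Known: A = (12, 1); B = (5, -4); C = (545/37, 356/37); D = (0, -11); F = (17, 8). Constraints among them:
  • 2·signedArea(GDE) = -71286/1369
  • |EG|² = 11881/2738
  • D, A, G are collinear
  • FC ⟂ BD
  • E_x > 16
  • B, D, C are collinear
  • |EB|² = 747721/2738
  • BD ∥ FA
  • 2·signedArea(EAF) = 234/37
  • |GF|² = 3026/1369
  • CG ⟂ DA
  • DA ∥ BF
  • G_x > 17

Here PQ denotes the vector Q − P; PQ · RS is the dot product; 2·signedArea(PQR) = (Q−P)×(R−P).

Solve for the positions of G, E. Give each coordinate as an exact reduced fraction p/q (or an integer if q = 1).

1. G_x = 654/37  [D, A, G are collinear ∩ CG ⟂ DA]
2. G_y = 247/37  [D, A, G are collinear ∩ CG ⟂ DA]
   → G = (654/37, 247/37)
3. E_x = 1199/74  [2·signedArea(EAF) = 234/37 ∩ 2·signedArea(GDE) = -71286/1369]
4. E_y = 603/74  [2·signedArea(EAF) = 234/37 ∩ 2·signedArea(GDE) = -71286/1369]
   → E = (1199/74, 603/74)

E = (1199/74, 603/74)
G = (654/37, 247/37)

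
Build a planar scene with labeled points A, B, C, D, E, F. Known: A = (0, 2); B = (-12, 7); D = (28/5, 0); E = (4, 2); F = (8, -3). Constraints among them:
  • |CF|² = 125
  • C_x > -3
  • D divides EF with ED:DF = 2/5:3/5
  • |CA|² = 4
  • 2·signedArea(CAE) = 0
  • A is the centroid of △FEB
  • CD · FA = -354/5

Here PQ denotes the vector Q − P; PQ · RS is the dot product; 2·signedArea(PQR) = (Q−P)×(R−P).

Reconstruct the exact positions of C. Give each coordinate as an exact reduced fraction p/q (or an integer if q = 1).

C = (-2, 2)

1. C_x = -2  [2·signedArea(CAE) = 0 ∩ CD · FA = -354/5]
2. C_y = 2  [2·signedArea(CAE) = 0 ∩ CD · FA = -354/5]
   → C = (-2, 2)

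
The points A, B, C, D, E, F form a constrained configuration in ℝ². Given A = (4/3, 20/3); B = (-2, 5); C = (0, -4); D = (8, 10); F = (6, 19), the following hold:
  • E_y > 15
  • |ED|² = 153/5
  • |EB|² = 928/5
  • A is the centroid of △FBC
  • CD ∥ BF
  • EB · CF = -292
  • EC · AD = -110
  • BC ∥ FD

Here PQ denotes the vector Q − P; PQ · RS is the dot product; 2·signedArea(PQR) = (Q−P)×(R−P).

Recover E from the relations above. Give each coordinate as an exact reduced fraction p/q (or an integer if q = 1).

1. E_x = 34/5  [EC · AD = -110 ∩ EB · CF = -292]
2. E_y = 77/5  [EC · AD = -110 ∩ EB · CF = -292]
   → E = (34/5, 77/5)

E = (34/5, 77/5)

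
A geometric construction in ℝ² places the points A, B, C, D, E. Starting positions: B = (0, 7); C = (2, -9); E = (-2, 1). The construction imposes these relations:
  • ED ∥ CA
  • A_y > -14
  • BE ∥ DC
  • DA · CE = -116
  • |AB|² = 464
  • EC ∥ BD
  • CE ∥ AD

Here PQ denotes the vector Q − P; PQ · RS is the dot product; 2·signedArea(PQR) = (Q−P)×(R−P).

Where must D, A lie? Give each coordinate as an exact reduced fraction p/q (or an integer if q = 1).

A = (8, -13)
D = (4, -3)

1. D_x = 4  [BE ∥ DC ∩ EC ∥ BD]
2. D_y = -3  [BE ∥ DC ∩ EC ∥ BD]
   → D = (4, -3)
3. A_x = 8  [CE ∥ AD ∩ ED ∥ CA]
4. A_y = -13  [CE ∥ AD ∩ ED ∥ CA]
   → A = (8, -13)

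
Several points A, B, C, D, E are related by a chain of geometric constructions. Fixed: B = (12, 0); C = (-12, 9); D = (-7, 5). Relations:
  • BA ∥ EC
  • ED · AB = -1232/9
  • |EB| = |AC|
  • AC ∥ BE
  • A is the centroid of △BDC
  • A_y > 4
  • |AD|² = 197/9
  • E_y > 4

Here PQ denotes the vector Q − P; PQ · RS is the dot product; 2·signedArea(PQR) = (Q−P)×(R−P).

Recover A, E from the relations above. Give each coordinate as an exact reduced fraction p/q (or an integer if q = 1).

A = (-7/3, 14/3)
E = (7/3, 13/3)

1. A_x = -7/3  [A is the centroid of △BDC]
2. A_y = 14/3  [A is the centroid of △BDC]
   → A = (-7/3, 14/3)
3. E_x = 7/3  [BA ∥ EC ∩ AC ∥ BE]
4. E_y = 13/3  [BA ∥ EC ∩ AC ∥ BE]
   → E = (7/3, 13/3)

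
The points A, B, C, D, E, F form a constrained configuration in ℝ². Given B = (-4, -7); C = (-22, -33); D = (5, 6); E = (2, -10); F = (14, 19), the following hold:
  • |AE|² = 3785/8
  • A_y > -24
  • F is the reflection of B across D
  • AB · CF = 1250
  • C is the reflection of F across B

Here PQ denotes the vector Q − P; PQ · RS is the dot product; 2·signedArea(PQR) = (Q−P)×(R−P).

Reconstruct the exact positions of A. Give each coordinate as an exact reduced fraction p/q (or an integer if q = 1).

A = (-61/4, -93/4)

1. A_x = -61/4  [line -36·x + -52·y + -1758 = 0 ∩ |AE|² = 3785/8]
2. A_y = -93/4  [line -36·x + -52·y + -1758 = 0 ∩ |AE|² = 3785/8]
   → A = (-61/4, -93/4)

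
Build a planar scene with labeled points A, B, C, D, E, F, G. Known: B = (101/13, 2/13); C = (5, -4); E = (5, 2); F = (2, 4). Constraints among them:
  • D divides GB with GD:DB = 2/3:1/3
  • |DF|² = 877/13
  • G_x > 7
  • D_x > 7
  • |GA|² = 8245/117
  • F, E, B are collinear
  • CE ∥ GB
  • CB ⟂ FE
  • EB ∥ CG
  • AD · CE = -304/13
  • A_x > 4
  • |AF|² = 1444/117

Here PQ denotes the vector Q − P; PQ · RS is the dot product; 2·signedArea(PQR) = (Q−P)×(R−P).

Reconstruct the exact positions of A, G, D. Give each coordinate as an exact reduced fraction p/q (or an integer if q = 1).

1. G_x = 101/13  [CE ∥ GB ∩ EB ∥ CG]
2. G_y = -76/13  [CE ∥ GB ∩ EB ∥ CG]
   → G = (101/13, -76/13)
3. D_x = 101/13  [D divides GB with GD:DB = 2/3:1/3]
4. D_y = -24/13  [D divides GB with GD:DB = 2/3:1/3]
   → D = (101/13, -24/13)
5. A_y = 80/39  [AD · CE = -304/13]
6. A_x = 64/13  [|AF|² = 1444/117]
   → A = (64/13, 80/39)

A = (64/13, 80/39)
D = (101/13, -24/13)
G = (101/13, -76/13)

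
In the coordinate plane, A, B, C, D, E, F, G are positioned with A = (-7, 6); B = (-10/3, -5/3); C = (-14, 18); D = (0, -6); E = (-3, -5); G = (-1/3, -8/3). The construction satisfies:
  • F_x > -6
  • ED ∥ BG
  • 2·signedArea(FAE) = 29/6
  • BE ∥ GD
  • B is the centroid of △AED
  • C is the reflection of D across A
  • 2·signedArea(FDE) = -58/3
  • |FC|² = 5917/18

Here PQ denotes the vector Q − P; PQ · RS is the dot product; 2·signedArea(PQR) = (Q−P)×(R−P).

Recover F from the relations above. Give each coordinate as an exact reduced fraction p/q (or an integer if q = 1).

F = (-31/6, 13/6)

1. F_x = -31/6  [2·signedArea(FAE) = 29/6 ∩ 2·signedArea(FDE) = -58/3]
2. F_y = 13/6  [2·signedArea(FAE) = 29/6 ∩ 2·signedArea(FDE) = -58/3]
   → F = (-31/6, 13/6)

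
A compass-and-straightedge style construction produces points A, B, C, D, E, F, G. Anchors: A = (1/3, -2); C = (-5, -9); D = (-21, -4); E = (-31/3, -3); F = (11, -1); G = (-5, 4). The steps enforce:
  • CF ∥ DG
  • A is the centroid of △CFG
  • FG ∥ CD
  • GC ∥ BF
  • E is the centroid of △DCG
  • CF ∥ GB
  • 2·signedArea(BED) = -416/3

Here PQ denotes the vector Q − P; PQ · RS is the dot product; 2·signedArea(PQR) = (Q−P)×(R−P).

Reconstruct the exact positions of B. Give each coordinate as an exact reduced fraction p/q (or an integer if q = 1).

B = (11, 12)

1. B_x = 11  [GC ∥ BF ∩ CF ∥ GB]
2. B_y = 12  [GC ∥ BF ∩ CF ∥ GB]
   → B = (11, 12)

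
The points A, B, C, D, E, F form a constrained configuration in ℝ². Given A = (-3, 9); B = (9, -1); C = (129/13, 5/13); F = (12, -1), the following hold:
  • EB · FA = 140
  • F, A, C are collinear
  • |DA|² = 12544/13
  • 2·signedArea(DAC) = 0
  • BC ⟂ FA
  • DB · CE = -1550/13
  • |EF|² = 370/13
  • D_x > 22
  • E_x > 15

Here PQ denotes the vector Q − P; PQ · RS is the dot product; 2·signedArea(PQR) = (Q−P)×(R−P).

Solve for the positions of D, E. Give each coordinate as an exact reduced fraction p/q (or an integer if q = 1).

D = (297/13, -107/13)
E = (207/13, -60/13)

1. D_x = 297/13  [line 112/13·x + 168/13·y + -1176/13 = 0 ∩ |DA|² = 12544/13]
2. D_y = -107/13  [line 112/13·x + 168/13·y + -1176/13 = 0 ∩ |DA|² = 12544/13]
   → D = (297/13, -107/13)
3. E_x = 207/13  [EB · FA = 140 ∩ DB · CE = -1550/13]
4. E_y = -60/13  [EB · FA = 140 ∩ DB · CE = -1550/13]
   → E = (207/13, -60/13)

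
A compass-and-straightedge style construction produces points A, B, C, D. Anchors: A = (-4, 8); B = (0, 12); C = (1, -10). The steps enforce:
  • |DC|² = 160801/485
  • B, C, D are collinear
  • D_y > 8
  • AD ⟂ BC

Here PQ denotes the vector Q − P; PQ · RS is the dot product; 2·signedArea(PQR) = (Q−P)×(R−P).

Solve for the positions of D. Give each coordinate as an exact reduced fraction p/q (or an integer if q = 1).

1. D_x = 84/485  [B, C, D are collinear ∩ AD ⟂ BC]
2. D_y = 3972/485  [B, C, D are collinear ∩ AD ⟂ BC]
   → D = (84/485, 3972/485)

D = (84/485, 3972/485)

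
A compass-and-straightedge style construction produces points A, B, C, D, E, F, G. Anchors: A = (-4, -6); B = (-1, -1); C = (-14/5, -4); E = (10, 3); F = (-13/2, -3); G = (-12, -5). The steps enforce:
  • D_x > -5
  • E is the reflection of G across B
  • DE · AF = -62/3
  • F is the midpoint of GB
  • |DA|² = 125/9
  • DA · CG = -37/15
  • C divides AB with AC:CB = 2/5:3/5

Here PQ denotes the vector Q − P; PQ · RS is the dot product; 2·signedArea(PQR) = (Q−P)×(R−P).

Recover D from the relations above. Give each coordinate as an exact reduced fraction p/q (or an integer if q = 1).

1. D_x = -14/3  [DE · AF = -62/3 ∩ DA · CG = -37/15]
2. D_y = -7/3  [DE · AF = -62/3 ∩ DA · CG = -37/15]
   → D = (-14/3, -7/3)

D = (-14/3, -7/3)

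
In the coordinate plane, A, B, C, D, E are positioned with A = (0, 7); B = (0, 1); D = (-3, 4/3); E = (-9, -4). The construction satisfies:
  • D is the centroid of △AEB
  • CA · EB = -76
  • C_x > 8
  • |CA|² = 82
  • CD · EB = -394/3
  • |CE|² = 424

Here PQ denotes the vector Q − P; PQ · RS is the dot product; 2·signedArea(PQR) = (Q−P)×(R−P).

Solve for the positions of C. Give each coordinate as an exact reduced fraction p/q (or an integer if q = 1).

1. C_x = 9  [line -9·x + -5·y + 111 = 0 ∩ |CE|² = 424]
2. C_y = 6  [line -9·x + -5·y + 111 = 0 ∩ |CE|² = 424]
   → C = (9, 6)

C = (9, 6)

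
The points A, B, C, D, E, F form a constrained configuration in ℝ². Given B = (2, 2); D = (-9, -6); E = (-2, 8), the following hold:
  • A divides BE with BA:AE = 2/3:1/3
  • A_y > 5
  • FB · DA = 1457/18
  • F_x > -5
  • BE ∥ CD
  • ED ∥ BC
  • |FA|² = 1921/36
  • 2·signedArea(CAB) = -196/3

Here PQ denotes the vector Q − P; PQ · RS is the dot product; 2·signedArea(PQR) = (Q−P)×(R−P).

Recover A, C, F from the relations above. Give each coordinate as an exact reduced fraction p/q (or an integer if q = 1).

1. A_x = -2/3  [A divides BE with BA:AE = 2/3:1/3]
2. A_y = 6  [A divides BE with BA:AE = 2/3:1/3]
   → A = (-2/3, 6)
3. C_x = -5  [BE ∥ CD ∩ ED ∥ BC]
4. C_y = -12  [BE ∥ CD ∩ ED ∥ BC]
   → C = (-5, -12)
5. F_x = -29/6  [line -25/3·x + -12·y + -725/18 = 0 ∩ |FA|² = 1921/36]
6. F_y = 0  [line -25/3·x + -12·y + -725/18 = 0 ∩ |FA|² = 1921/36]
   → F = (-29/6, 0)

A = (-2/3, 6)
C = (-5, -12)
F = (-29/6, 0)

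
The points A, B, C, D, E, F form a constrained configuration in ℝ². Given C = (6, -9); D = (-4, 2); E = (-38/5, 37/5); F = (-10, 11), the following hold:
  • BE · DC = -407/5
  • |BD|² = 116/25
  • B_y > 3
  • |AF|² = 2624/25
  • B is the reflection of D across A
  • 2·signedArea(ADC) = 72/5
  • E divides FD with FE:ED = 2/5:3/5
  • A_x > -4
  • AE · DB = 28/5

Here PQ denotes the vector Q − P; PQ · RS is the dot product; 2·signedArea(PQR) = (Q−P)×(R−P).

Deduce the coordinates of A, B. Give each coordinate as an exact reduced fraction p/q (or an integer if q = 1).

1. A_x = -18/5  [line 11·x + 10·y + 48/5 = 0 ∩ |AF|² = 2624/25]
2. A_y = 3  [line 11·x + 10·y + 48/5 = 0 ∩ |AF|² = 2624/25]
   → A = (-18/5, 3)
3. B_x = -16/5  [B is the reflection of D across A]
4. B_y = 4  [B is the reflection of D across A]
   → B = (-16/5, 4)

A = (-18/5, 3)
B = (-16/5, 4)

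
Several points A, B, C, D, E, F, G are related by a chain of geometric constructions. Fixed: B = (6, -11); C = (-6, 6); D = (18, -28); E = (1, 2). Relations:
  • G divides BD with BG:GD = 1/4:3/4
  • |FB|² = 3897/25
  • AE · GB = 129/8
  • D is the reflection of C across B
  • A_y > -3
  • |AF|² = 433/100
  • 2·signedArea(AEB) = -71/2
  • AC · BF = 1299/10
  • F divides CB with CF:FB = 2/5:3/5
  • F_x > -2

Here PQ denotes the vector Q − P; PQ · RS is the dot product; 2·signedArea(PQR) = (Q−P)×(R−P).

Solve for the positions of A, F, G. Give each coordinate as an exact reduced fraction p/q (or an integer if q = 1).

1. F_x = -6/5  [F divides CB with CF:FB = 2/5:3/5]
2. F_y = -4/5  [F divides CB with CF:FB = 2/5:3/5]
   → F = (-6/5, -4/5)
3. G_x = 9  [G divides BD with BG:GD = 1/4:3/4]
4. G_y = -61/4  [G divides BD with BG:GD = 1/4:3/4]
   → G = (9, -61/4)
5. A_x = 0  [2·signedArea(AEB) = -71/2 ∩ AC · BF = 1299/10]
6. A_y = -5/2  [2·signedArea(AEB) = -71/2 ∩ AC · BF = 1299/10]
   → A = (0, -5/2)

A = (0, -5/2)
F = (-6/5, -4/5)
G = (9, -61/4)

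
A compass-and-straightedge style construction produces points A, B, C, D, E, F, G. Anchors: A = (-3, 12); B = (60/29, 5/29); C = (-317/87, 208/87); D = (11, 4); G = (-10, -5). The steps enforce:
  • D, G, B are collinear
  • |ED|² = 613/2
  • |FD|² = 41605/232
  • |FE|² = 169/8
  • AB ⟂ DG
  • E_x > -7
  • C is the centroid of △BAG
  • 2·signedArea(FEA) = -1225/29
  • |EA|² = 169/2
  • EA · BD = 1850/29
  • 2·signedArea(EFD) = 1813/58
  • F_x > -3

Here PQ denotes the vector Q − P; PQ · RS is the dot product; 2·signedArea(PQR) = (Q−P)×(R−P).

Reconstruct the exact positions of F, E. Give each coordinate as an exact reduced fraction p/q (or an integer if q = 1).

E = (-13/2, 7/2)
F = (-257/116, 213/116)

1. E_x = -13/2  [line -259/29·x + -111/29·y + -1295/29 = 0 ∩ |EA|² = 169/2]
2. E_y = 7/2  [line -259/29·x + -111/29·y + -1295/29 = 0 ∩ |EA|² = 169/2]
   → E = (-13/2, 7/2)
3. F_x = -257/116  [2·signedArea(FEA) = -1225/29 ∩ 2·signedArea(EFD) = 1813/58]
4. F_y = 213/116  [2·signedArea(FEA) = -1225/29 ∩ 2·signedArea(EFD) = 1813/58]
   → F = (-257/116, 213/116)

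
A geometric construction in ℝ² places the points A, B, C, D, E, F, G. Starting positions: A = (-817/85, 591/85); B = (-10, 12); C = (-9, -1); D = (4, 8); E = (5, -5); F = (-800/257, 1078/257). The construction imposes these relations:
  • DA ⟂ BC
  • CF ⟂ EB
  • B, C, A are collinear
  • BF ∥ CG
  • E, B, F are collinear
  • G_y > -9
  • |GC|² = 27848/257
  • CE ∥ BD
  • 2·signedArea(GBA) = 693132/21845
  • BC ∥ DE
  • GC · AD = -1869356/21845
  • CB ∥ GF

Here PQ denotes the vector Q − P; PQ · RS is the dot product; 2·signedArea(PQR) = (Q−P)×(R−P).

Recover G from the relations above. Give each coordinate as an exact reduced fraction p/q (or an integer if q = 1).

G = (-543/257, -2263/257)

1. G_x = -543/257  [CB ∥ GF ∩ BF ∥ CG]
2. G_y = -2263/257  [CB ∥ GF ∩ BF ∥ CG]
   → G = (-543/257, -2263/257)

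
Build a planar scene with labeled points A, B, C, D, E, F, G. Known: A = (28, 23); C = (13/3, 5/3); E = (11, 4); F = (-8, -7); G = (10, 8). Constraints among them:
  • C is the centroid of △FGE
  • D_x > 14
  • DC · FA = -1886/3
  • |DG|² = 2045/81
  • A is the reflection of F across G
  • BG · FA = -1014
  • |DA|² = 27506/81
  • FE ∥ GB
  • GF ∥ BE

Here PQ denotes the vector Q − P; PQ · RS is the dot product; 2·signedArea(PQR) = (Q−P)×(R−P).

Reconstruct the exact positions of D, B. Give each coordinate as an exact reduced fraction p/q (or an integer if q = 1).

1. D_x = 127/9  [line -36·x + -30·y + 2504/3 = 0 ∩ |DG|² = 2045/81]
2. D_y = 98/9  [line -36·x + -30·y + 2504/3 = 0 ∩ |DG|² = 2045/81]
   → D = (127/9, 98/9)
3. B_x = 29  [GF ∥ BE ∩ FE ∥ GB]
4. B_y = 19  [GF ∥ BE ∩ FE ∥ GB]
   → B = (29, 19)

B = (29, 19)
D = (127/9, 98/9)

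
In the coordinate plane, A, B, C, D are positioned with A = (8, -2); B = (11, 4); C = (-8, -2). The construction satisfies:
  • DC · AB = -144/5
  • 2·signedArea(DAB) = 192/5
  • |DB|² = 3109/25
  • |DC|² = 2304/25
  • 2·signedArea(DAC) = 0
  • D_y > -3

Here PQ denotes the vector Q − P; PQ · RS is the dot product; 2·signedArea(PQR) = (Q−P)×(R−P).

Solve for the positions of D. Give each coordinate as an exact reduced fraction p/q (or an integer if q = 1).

1. D_x = 8/5  [2·signedArea(DAC) = 0 ∩ 2·signedArea(DAB) = 192/5]
2. D_y = -2  [2·signedArea(DAC) = 0 ∩ 2·signedArea(DAB) = 192/5]
   → D = (8/5, -2)

D = (8/5, -2)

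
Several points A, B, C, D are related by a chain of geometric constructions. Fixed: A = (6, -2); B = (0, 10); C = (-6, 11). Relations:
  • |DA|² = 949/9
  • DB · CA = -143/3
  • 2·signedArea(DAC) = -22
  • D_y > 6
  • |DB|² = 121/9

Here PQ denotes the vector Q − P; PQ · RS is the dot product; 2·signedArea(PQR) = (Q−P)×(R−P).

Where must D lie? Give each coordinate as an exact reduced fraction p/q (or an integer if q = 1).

D = (0, 19/3)

1. D_x = 0  [2·signedArea(DAC) = -22 ∩ DB · CA = -143/3]
2. D_y = 19/3  [2·signedArea(DAC) = -22 ∩ DB · CA = -143/3]
   → D = (0, 19/3)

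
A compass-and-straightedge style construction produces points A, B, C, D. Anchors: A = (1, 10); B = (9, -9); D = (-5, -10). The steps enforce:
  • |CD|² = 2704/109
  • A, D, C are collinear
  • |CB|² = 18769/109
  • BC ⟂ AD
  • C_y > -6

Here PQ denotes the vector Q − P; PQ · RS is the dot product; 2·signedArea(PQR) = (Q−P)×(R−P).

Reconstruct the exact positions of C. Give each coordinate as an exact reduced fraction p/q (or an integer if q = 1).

1. C_x = -389/109  [A, D, C are collinear ∩ BC ⟂ AD]
2. C_y = -570/109  [A, D, C are collinear ∩ BC ⟂ AD]
   → C = (-389/109, -570/109)

C = (-389/109, -570/109)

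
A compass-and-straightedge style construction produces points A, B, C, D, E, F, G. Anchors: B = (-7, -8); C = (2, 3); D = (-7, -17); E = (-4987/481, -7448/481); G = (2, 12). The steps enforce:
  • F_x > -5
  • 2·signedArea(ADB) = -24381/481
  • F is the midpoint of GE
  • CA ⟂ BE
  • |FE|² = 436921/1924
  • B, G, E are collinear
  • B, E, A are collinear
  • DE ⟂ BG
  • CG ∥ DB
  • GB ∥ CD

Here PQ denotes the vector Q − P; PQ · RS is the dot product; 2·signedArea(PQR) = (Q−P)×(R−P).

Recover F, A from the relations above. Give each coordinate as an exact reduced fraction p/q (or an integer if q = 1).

1. F_x = -4025/962  [F is the midpoint of GE]
2. F_y = -838/481  [F is the midpoint of GE]
   → F = (-4025/962, -838/481)
3. A_x = -658/481  [B, E, A are collinear ∩ CA ⟂ BE]
4. A_y = 2172/481  [B, E, A are collinear ∩ CA ⟂ BE]
   → A = (-658/481, 2172/481)

A = (-658/481, 2172/481)
F = (-4025/962, -838/481)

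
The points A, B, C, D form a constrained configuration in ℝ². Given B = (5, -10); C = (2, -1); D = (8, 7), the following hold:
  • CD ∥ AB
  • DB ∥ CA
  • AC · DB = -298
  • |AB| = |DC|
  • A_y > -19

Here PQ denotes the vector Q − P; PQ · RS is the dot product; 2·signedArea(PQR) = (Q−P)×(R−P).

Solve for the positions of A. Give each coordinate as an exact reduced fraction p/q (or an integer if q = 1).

A = (-1, -18)

1. A_x = -1  [CD ∥ AB ∩ DB ∥ CA]
2. A_y = -18  [CD ∥ AB ∩ DB ∥ CA]
   → A = (-1, -18)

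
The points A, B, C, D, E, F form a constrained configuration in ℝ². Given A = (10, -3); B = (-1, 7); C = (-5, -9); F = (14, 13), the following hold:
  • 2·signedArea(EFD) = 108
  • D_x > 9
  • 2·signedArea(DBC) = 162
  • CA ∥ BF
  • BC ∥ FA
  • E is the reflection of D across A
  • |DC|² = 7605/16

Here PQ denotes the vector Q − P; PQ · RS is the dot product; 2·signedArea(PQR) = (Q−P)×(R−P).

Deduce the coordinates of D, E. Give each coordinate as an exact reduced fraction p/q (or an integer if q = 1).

D = (37/4, 15/2)
E = (43/4, -27/2)

1. D_x = 37/4  [line 16·x + -4·y + -118 = 0 ∩ |DC|² = 7605/16]
2. D_y = 15/2  [line 16·x + -4·y + -118 = 0 ∩ |DC|² = 7605/16]
   → D = (37/4, 15/2)
3. E_x = 43/4  [E is the reflection of D across A]
4. E_y = -27/2  [E is the reflection of D across A]
   → E = (43/4, -27/2)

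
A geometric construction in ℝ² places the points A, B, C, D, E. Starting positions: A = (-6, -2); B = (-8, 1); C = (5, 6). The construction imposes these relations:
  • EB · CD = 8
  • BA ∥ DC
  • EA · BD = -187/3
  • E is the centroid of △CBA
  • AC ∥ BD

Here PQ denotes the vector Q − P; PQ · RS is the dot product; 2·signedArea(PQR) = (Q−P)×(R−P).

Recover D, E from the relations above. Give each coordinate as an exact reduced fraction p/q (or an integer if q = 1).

1. D_x = 3  [BA ∥ DC ∩ AC ∥ BD]
2. D_y = 9  [BA ∥ DC ∩ AC ∥ BD]
   → D = (3, 9)
3. E_x = -3  [E is the centroid of △CBA]
4. E_y = 5/3  [E is the centroid of △CBA]
   → E = (-3, 5/3)

D = (3, 9)
E = (-3, 5/3)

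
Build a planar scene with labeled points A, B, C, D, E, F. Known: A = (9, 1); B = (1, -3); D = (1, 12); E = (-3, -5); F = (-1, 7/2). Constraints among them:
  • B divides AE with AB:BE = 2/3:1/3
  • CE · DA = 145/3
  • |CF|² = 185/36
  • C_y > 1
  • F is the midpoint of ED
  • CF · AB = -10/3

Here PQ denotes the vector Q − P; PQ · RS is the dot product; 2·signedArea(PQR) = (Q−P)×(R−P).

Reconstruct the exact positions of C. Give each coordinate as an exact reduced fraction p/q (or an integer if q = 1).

C = (-1/3, 4/3)

1. C_x = -1/3  [CE · DA = 145/3 ∩ CF · AB = -10/3]
2. C_y = 4/3  [CE · DA = 145/3 ∩ CF · AB = -10/3]
   → C = (-1/3, 4/3)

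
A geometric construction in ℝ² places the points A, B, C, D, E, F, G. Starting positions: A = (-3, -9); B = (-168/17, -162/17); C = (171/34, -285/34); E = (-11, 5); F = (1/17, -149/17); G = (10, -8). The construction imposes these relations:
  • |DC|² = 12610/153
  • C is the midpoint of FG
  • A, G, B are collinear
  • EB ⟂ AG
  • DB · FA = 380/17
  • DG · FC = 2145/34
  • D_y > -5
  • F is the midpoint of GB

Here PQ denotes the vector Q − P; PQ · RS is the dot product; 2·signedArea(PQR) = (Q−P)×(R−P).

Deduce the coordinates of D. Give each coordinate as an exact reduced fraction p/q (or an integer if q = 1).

D = (-305/102, -421/102)

1. D_x = -305/102  [line -169/34·x + -13/34·y + -559/34 = 0 ∩ |DC|² = 12610/153]
2. D_y = -421/102  [line -169/34·x + -13/34·y + -559/34 = 0 ∩ |DC|² = 12610/153]
   → D = (-305/102, -421/102)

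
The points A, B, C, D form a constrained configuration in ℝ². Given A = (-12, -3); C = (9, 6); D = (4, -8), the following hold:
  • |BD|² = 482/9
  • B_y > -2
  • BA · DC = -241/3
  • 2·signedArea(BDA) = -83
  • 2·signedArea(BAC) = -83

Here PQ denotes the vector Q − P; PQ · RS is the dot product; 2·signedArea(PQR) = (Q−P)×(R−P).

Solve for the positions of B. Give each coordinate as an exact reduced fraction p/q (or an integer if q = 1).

1. B_x = 1/3  [2·signedArea(BAC) = -83 ∩ 2·signedArea(BDA) = -83]
2. B_y = -5/3  [2·signedArea(BAC) = -83 ∩ 2·signedArea(BDA) = -83]
   → B = (1/3, -5/3)

B = (1/3, -5/3)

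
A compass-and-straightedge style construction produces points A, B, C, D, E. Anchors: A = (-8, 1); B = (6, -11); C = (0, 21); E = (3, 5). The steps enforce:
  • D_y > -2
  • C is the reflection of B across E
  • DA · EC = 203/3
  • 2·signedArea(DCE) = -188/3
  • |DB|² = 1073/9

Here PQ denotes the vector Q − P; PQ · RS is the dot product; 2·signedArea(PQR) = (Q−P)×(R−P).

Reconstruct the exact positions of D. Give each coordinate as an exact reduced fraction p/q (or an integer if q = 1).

D = (1/3, -5/3)

1. D_x = 1/3  [2·signedArea(DCE) = -188/3 ∩ DA · EC = 203/3]
2. D_y = -5/3  [2·signedArea(DCE) = -188/3 ∩ DA · EC = 203/3]
   → D = (1/3, -5/3)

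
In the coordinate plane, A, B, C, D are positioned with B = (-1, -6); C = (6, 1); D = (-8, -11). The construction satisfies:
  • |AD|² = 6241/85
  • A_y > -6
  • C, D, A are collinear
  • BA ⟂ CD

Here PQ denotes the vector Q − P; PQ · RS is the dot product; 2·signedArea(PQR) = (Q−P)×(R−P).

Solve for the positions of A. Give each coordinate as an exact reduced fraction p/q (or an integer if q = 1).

A = (-127/85, -461/85)

1. A_x = -127/85  [C, D, A are collinear ∩ BA ⟂ CD]
2. A_y = -461/85  [C, D, A are collinear ∩ BA ⟂ CD]
   → A = (-127/85, -461/85)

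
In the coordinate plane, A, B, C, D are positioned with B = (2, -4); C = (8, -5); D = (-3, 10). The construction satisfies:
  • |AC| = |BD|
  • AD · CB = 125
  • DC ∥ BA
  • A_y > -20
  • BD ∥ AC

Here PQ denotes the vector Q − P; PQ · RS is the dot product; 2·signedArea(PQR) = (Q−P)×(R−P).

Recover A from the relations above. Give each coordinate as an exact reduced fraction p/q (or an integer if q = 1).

A = (13, -19)

1. A_x = 13  [BD ∥ AC ∩ DC ∥ BA]
2. A_y = -19  [BD ∥ AC ∩ DC ∥ BA]
   → A = (13, -19)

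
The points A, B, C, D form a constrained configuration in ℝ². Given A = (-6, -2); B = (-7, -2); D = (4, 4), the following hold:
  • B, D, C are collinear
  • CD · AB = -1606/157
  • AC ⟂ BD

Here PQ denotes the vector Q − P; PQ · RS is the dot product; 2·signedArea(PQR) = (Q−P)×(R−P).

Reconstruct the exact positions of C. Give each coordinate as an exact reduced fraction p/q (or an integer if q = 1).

1. C_x = -978/157  [B, D, C are collinear ∩ AC ⟂ BD]
2. C_y = -248/157  [B, D, C are collinear ∩ AC ⟂ BD]
   → C = (-978/157, -248/157)

C = (-978/157, -248/157)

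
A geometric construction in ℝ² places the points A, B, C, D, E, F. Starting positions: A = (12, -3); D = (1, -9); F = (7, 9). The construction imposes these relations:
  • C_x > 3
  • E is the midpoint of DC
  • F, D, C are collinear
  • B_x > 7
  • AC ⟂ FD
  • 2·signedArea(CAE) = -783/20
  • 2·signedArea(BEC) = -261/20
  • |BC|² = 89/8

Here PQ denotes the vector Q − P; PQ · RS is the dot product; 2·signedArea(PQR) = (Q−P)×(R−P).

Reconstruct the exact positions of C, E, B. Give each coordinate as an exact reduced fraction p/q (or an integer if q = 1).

B = (143/20, 9/20)
C = (39/10, -3/10)
E = (49/20, -93/20)

1. C_x = 39/10  [F, D, C are collinear ∩ AC ⟂ FD]
2. C_y = -3/10  [F, D, C are collinear ∩ AC ⟂ FD]
   → C = (39/10, -3/10)
3. E_x = 49/20  [E is the midpoint of DC]
4. E_y = -93/20  [E is the midpoint of DC]
   → E = (49/20, -93/20)
5. B_x = 143/20  [line -87/20·x + 29/20·y + 609/20 = 0 ∩ |BC|² = 89/8]
6. B_y = 9/20  [line -87/20·x + 29/20·y + 609/20 = 0 ∩ |BC|² = 89/8]
   → B = (143/20, 9/20)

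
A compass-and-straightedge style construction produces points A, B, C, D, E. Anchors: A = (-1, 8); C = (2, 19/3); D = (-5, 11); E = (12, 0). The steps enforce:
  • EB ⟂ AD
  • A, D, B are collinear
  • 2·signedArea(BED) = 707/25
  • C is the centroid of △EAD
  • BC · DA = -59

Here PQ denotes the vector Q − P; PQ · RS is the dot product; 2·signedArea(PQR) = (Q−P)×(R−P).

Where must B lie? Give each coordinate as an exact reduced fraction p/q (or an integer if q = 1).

1. B_x = 279/25  [A, D, B are collinear ∩ EB ⟂ AD]
2. B_y = -28/25  [A, D, B are collinear ∩ EB ⟂ AD]
   → B = (279/25, -28/25)

B = (279/25, -28/25)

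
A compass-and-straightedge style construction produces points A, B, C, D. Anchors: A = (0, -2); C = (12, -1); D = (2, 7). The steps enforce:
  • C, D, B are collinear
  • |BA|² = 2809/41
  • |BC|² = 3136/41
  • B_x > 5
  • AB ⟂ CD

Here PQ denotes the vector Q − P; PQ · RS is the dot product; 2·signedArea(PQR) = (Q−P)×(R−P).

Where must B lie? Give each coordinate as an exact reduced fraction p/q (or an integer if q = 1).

1. B_x = 212/41  [C, D, B are collinear ∩ AB ⟂ CD]
2. B_y = 183/41  [C, D, B are collinear ∩ AB ⟂ CD]
   → B = (212/41, 183/41)

B = (212/41, 183/41)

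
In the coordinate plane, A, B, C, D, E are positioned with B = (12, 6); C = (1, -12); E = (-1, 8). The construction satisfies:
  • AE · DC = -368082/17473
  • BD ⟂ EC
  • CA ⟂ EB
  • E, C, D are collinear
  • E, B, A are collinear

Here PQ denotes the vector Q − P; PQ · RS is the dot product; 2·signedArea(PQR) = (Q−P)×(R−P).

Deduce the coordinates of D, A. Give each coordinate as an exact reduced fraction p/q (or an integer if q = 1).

1. D_x = -68/101  [E, C, D are collinear ∩ BD ⟂ EC]
2. D_y = 478/101  [E, C, D are collinear ∩ BD ⟂ EC]
   → D = (-68/101, 478/101)
3. A_x = 685/173  [E, B, A are collinear ∩ CA ⟂ EB]
4. A_y = 1252/173  [E, B, A are collinear ∩ CA ⟂ EB]
   → A = (685/173, 1252/173)

A = (685/173, 1252/173)
D = (-68/101, 478/101)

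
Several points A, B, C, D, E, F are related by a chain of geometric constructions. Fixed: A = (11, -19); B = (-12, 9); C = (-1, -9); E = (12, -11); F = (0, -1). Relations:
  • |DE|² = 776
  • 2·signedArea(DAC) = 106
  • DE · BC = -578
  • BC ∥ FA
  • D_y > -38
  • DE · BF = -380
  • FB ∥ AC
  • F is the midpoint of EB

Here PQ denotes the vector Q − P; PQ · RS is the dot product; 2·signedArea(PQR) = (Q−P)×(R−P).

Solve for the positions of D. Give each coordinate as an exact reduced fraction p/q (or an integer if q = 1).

1. D_x = 22  [2·signedArea(DAC) = 106 ∩ DE · BC = -578]
2. D_y = -37  [2·signedArea(DAC) = 106 ∩ DE · BC = -578]
   → D = (22, -37)

D = (22, -37)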